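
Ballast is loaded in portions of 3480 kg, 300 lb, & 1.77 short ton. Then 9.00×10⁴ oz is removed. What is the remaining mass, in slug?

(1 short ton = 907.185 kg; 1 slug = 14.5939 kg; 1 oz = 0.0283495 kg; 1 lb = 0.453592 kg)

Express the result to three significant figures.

183 slug

3480 kg (already kg)
300 lb × 0.453592 = 136.078 kg
1.77 short ton × 907.185 = 1605.72 kg
9.00×10⁴ oz × 0.0283495 = 2551.46 kg
Net: 3480 + 136.078 + 1605.72 − 2551.46 = 2670.34 kg
In slug: 2670.34 / 14.5939 = 182.976 slug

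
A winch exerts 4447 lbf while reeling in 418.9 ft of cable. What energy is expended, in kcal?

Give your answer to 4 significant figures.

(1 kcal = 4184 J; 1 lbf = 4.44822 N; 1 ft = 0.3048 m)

4447 lbf × 4.44822 = 19781.2 N
418.9 ft × 0.3048 = 127.681 m
W = F × d = 19781.2 N × 127.681 m = 2.52568×10⁶ J
2.52568×10⁶ J ÷ (4184 J/kcal) = 603.652 kcal

603.7 kcal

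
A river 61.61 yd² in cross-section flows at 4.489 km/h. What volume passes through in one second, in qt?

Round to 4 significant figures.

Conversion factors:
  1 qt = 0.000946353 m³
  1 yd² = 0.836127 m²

6.788×10⁴ qt

4.489 km/h × (1/3.6) → 1.24694 m/s
61.61 yd² × 0.836127 → 51.5138 m²
V = v × A × t = 1.24694 m/s × 51.5138 m² × 1 s = 64.2346 m³
64.2346 m³ ÷ (0.000946353 m³/qt) = 67875.9 qt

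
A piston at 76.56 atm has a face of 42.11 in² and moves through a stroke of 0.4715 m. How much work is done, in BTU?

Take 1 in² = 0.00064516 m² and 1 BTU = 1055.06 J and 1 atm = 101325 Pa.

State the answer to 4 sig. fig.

94.18 BTU

76.56 atm → 7.75744×10⁶ Pa
42.11 in² → 0.0271677 m²
F = P × A = 7.75744×10⁶ × 0.0271677 = 210752 N
W = F × d = 210752 × 0.4715 = 99369.6 J
In BTU: 99369.6 / 1055.06 = 94.1838 BTU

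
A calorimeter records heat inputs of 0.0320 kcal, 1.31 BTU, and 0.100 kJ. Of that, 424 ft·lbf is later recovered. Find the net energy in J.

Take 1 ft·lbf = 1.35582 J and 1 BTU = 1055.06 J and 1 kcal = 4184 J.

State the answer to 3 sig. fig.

0.0320 kcal × 4184 = 133.888 J
1.31 BTU × 1055.06 = 1382.13 J
0.100 kJ × 1000 = 100 J
424 ft·lbf × 1.35582 = 574.868 J
Sum: 133.888 + 1382.13 + 100 − 574.868 = 1041.15 J

1040 J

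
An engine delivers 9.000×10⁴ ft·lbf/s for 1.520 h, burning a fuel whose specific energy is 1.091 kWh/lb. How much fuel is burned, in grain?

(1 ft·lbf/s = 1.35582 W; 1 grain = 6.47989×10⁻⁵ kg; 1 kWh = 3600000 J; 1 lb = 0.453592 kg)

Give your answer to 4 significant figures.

9.000×10⁴ ft·lbf/s → 122024 W
1.520 h → 5472 s
E = P × t = 122024 × 5472 = 6.67715×10⁸ J
1.091 kWh/lb → 8.65888×10⁶ J/kg
m = E / e_s = 6.67715×10⁸ / 8.65888×10⁶ = 77.1133 kg
In grain: 77.1133 / 6.47989×10⁻⁵ = 1.19004×10⁶ grain

1.190×10⁶ grain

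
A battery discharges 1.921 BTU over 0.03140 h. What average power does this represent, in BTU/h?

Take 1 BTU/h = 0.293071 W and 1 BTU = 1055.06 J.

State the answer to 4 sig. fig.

1.921 BTU × 1055.06 → 2026.77 J
0.03140 h × 3600 → 113.04 s
P = E / t = 2026.77 J / 113.04 s = 17.9297 W
17.9297 W ÷ (0.293071 W/BTU/h) = 61.1787 BTU/h

61.18 BTU/h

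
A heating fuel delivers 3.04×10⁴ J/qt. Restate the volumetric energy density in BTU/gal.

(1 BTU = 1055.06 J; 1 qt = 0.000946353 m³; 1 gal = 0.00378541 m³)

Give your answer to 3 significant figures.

115 BTU/gal

3.04×10⁴ J/qt ÷ 0.000946353 m³/qt = 3.21233×10⁷ J/m³
3.21233×10⁷ J/m³ ÷ 1055.06 J/BTU × 0.00378541 m³/gal = 115.254 BTU/gal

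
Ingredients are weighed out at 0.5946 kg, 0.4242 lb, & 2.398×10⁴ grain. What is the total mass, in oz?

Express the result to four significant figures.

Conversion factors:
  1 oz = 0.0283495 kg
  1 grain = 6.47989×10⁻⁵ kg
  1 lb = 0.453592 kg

0.5946 kg (already kg)
0.4242 lb × 0.453592 → 0.192414 kg
2.398×10⁴ grain × 6.47989×10⁻⁵ → 1.55388 kg
Total: 0.5946 + 0.192414 + 1.55388 = 2.34089 kg
In oz: 2.34089 / 0.0283495 = 82.5725 oz

82.57 oz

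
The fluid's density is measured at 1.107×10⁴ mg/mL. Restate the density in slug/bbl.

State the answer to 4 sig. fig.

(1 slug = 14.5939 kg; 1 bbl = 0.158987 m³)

120.6 slug/bbl

1.107×10⁴ mg/mL × 10⁻⁶ kg/mg ÷ 10⁻⁶ m³/mL = 11070 kg/m³
11070 kg/m³ ÷ 14.5939 kg/slug × 0.158987 m³/bbl = 120.597 slug/bbl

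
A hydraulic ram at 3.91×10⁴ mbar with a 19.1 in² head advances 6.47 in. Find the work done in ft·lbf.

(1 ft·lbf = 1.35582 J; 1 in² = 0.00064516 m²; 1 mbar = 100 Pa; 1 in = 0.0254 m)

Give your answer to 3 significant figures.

3.91×10⁴ mbar → 3.91×10⁶ Pa
19.1 in² → 0.0123226 m²
F = P × A = 3.91×10⁶ × 0.0123226 = 48181.4 N
6.47 in → 0.164338 m
W = F × d = 48181.4 × 0.164338 = 7918.03 J
In ft·lbf: 7918.03 / 1.35582 = 5840.03 ft·lbf

5840 ft·lbf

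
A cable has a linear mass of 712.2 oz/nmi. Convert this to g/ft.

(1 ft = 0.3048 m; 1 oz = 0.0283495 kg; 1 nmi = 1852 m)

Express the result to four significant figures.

3.323 g/ft

712.2 oz/nmi × 0.0283495 kg/oz ÷ 1852 m/nmi = 0.010902 kg/m
0.010902 kg/m ÷ 0.001 kg/g × 0.3048 m/ft = 3.32293 g/ft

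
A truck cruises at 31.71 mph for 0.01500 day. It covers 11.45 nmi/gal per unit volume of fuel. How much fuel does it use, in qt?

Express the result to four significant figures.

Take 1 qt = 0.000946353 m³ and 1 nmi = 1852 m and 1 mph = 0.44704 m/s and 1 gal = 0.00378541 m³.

31.71 mph → 14.1756 m/s
0.01500 day → 1296 s
d = v × t = 14.1756 × 1296 = 18371.6 m
11.45 nmi/gal → 5.60188×10⁶ m/m³
V = d / (distance per unit fuel) = 18371.6 / 5.60188×10⁶ = 0.00327954 m³
In qt: 0.00327954 / 0.000946353 = 3.46545 qt

3.465 qt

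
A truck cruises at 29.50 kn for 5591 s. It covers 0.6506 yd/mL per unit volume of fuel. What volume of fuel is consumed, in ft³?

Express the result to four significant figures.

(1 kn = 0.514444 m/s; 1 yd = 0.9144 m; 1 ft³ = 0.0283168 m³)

5.037 ft³

29.50 kn → 15.1761 m/s
d = v × t = 15.1761 × 5591 = 84849.6 m
0.6506 yd/mL → 594909 m/m³
V = d / (distance per unit fuel) = 84849.6 / 594909 = 0.142626 m³
In ft³: 0.142626 / 0.0283168 = 5.0368 ft³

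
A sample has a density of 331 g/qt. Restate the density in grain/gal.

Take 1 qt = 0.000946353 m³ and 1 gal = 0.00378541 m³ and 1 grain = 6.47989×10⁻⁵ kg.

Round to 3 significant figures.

2.04×10⁴ grain/gal

331 g/qt × 0.001 kg/g ÷ 0.000946353 m³/qt = 349.764 kg/m³
349.764 kg/m³ ÷ 6.47989×10⁻⁵ kg/grain × 0.00378541 m³/gal = 20432.4 grain/gal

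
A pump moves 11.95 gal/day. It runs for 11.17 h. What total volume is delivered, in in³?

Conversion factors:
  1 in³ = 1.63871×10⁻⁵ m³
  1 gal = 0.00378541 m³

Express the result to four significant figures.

1285 in³

11.95 gal/day → 5.23561×10⁻⁷ m³/s
11.17 h → 40212 s
V = Q × t = 5.23561×10⁻⁷ × 40212 = 0.0210534 m³
In in³: 0.0210534 / 1.63871×10⁻⁵ = 1284.75 in³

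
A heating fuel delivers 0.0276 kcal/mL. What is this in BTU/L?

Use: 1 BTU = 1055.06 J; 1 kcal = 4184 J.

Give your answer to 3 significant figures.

109 BTU/L

0.0276 kcal/mL × 4184 J/kcal ÷ 10⁻⁶ m³/mL = 1.15478×10⁸ J/m³
1.15478×10⁸ J/m³ ÷ 1055.06 J/BTU × 0.001 m³/L = 109.452 BTU/L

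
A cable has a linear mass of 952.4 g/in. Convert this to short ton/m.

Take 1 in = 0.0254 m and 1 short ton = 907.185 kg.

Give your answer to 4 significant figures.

0.04133 short ton/m

952.4 g/in × 0.001 kg/g ÷ 0.0254 m/in = 37.4961 kg/m
37.4961 kg/m ÷ 907.185 kg/short ton = 0.0413324 short ton/m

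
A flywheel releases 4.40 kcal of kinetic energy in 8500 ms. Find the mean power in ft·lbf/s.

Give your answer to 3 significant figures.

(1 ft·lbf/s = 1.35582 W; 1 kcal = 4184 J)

1600 ft·lbf/s

4.40 kcal × 4184 → 18409.6 J
8500 ms × 0.001 → 8.5 s
P = E / t = 18409.6 J / 8.5 s = 2165.84 W
2165.84 W ÷ (1.35582 W/ft·lbf/s) = 1597.44 ft·lbf/s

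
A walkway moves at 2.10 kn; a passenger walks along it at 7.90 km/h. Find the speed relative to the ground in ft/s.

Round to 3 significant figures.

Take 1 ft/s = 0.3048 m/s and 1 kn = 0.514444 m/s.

2.10 kn × 0.514444 = 1.08033 m/s
7.90 km/h × (1/3.6) = 2.19444 m/s
Total: 1.08033 + 2.19444 = 3.27477 m/s
In ft/s: 3.27477 / 0.3048 = 10.744 ft/s

10.7 ft/s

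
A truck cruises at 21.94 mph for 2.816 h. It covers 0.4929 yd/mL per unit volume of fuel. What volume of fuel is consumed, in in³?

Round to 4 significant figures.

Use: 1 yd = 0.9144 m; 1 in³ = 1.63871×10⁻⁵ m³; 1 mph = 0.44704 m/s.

1.346×10⁴ in³

21.94 mph → 9.80806 m/s
2.816 h → 10137.6 s
d = v × t = 9.80806 × 10137.6 = 99430.2 m
0.4929 yd/mL → 450708 m/m³
V = d / (distance per unit fuel) = 99430.2 / 450708 = 0.220609 m³
In in³: 0.220609 / 1.63871×10⁻⁵ = 13462.4 in³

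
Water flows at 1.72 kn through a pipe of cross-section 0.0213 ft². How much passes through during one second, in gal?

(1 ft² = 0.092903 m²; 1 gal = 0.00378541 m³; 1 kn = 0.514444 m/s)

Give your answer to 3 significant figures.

1.72 kn × 0.514444 = 0.884844 m/s
0.0213 ft² × 0.092903 = 0.00197883 m²
V = v × A × t = 0.884844 m/s × 0.00197883 m² × 1 s = 0.00175096 m³
0.00175096 m³ ÷ (0.00378541 m³/gal) = 0.462555 gal

0.463 gal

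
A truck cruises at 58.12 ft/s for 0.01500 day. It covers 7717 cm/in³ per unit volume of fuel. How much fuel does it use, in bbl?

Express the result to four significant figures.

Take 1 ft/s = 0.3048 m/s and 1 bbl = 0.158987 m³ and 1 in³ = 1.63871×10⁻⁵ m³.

0.03066 bbl

58.12 ft/s → 17.715 m/s
0.01500 day → 1296 s
d = v × t = 17.715 × 1296 = 22958.6 m
7717 cm/in³ → 4.70919×10⁶ m/m³
V = d / (distance per unit fuel) = 22958.6 / 4.70919×10⁶ = 0.00487528 m³
In bbl: 0.00487528 / 0.158987 = 0.0306646 bbl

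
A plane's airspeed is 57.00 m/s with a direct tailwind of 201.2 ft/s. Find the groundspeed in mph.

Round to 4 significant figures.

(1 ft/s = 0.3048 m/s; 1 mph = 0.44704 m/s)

57.00 m/s (already m/s)
201.2 ft/s × 0.3048 = 61.3258 m/s
Combined: 57 + 61.3258 = 118.326 m/s
In mph: 118.326 / 0.44704 = 264.688 mph

264.7 mph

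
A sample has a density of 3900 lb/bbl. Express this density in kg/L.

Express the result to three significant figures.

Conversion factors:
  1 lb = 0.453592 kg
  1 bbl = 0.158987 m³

11.1 kg/L

3900 lb/bbl × 0.453592 kg/lb ÷ 0.158987 m³/bbl = 11126.8 kg/m³
11126.8 kg/m³ × 0.001 m³/L = 11.1268 kg/L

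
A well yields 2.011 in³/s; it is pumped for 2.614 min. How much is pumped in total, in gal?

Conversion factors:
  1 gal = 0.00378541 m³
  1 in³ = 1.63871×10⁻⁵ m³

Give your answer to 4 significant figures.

1.365 gal

2.011 in³/s → 3.29545×10⁻⁵ m³/s
2.614 min → 156.84 s
V = Q × t = 3.29545×10⁻⁵ × 156.84 = 0.00516858 m³
In gal: 0.00516858 / 0.00378541 = 1.3654 gal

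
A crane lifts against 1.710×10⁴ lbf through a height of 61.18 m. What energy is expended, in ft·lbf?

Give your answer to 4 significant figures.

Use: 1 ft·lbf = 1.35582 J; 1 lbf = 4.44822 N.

3.432×10⁶ ft·lbf

1.710×10⁴ lbf × 4.44822 = 76064.6 N
W = F × d = 76064.6 N × 61.18 m = 4.65363×10⁶ J
4.65363×10⁶ J ÷ (1.35582 J/ft·lbf) = 3.43234×10⁶ ft·lbf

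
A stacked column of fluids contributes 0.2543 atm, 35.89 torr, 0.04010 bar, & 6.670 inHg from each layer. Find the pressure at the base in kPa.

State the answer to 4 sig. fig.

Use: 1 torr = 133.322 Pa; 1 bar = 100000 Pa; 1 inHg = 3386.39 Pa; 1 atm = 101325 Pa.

57.15 kPa

0.2543 atm × 101325 → 25766.9 Pa
35.89 torr × 133.322 → 4784.93 Pa
0.04010 bar × 100000 → 4010 Pa
6.670 inHg × 3386.39 → 22587.2 Pa
Total: 25766.9 + 4784.93 + 4010 + 22587.2 = 57149 Pa
In kPa: 57149 / 1000 = 57.149 kPa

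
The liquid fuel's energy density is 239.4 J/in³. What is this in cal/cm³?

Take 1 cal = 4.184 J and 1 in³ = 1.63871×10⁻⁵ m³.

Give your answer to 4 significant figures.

3.492 cal/cm³

239.4 J/in³ ÷ 1.63871×10⁻⁵ m³/in³ = 1.46091×10⁷ J/m³
1.46091×10⁷ J/m³ ÷ 4.184 J/cal × 10⁻⁶ m³/cm³ = 3.49166 cal/cm³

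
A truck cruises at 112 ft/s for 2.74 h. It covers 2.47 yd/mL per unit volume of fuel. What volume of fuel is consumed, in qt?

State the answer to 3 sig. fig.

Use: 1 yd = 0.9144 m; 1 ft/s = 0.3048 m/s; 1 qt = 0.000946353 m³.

158 qt

112 ft/s → 34.1376 m/s
2.74 h → 9864 s
d = v × t = 34.1376 × 9864 = 336733 m
2.47 yd/mL → 2.25857×10⁶ m/m³
V = d / (distance per unit fuel) = 336733 / 2.25857×10⁶ = 0.149091 m³
In qt: 0.149091 / 0.000946353 = 157.543 qt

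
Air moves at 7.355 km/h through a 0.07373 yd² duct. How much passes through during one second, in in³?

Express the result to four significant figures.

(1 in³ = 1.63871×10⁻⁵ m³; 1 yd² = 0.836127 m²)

7686 in³

7.355 km/h × (1/3.6) = 2.04306 m/s
0.07373 yd² × 0.836127 = 0.0616476 m²
V = v × A × t = 2.04306 m/s × 0.0616476 m² × 1 s = 0.12595 m³
0.12595 m³ ÷ (1.63871×10⁻⁵ m³/in³) = 7685.92 in³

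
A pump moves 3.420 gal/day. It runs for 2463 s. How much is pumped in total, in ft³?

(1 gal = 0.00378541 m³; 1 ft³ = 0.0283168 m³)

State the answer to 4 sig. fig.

3.420 gal/day → 1.49839×10⁻⁷ m³/s
V = Q × t = 1.49839×10⁻⁷ × 2463 = 3.69053×10⁻⁴ m³
In ft³: 3.69053×10⁻⁴ / 0.0283168 = 0.013033 ft³

0.01303 ft³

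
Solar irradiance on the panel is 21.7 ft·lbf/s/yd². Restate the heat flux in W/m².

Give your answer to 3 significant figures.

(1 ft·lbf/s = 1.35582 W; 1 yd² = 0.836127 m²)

35.2 W/m²

21.7 ft·lbf/s/yd² × 1.35582 W/ft·lbf/s ÷ 0.836127 m²/yd² = 35.1876 W/m²
35.1876 W/m²  = 35.1876 W/m²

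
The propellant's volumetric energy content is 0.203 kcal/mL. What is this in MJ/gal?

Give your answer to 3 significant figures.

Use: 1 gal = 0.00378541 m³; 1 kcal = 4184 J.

3.22 MJ/gal

0.203 kcal/mL × 4184 J/kcal ÷ 10⁻⁶ m³/mL = 8.49352×10⁸ J/m³
8.49352×10⁸ J/m³ ÷ 1000000 J/MJ × 0.00378541 m³/gal = 3.21515 MJ/gal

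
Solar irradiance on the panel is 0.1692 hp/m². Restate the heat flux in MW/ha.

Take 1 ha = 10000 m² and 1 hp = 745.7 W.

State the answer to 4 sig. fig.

1.262 MW/ha

0.1692 hp/m² × 745.7 W/hp = 126.172 W/m²
126.172 W/m² ÷ 1000000 W/MW × 10000 m²/ha = 1.26172 MW/ha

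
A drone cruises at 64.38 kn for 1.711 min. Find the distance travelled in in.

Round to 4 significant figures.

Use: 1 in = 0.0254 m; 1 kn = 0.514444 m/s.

64.38 kn × 0.514444 = 33.1199 m/s
1.711 min × 60 = 102.66 s
d = v × t = 33.1199 m/s × 102.66 s = 3400.09 m
3400.09 m ÷ (0.0254 m/in) = 133862 in

1.339×10⁵ in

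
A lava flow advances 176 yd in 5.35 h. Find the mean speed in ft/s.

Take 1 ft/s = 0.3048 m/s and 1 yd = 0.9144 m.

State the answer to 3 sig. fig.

176 yd × 0.9144 = 160.934 m
5.35 h × 3600 = 19260 s
v = d / t = 160.934 m / 19260 s = 0.00835587 m/s
0.00835587 m/s ÷ (0.3048 m/s/ft/s) = 0.0274143 ft/s

0.0274 ft/s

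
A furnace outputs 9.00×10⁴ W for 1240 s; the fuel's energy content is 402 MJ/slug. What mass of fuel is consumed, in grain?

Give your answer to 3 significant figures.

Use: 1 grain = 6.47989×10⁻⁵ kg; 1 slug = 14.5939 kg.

E = P × t = 90000 × 1240 = 1.116×10⁸ J
402 MJ/slug → 2.75458×10⁷ J/kg
m = E / e_s = 1.116×10⁸ / 2.75458×10⁷ = 4.05143 kg
In grain: 4.05143 / 6.47989×10⁻⁵ = 62523.1 grain

6.25×10⁴ grain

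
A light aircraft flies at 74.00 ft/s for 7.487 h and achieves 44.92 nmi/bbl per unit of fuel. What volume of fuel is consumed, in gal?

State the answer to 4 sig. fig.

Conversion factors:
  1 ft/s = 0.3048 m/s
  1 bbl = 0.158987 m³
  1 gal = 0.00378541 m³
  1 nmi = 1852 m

74.00 ft/s → 22.5552 m/s
7.487 h → 26953.2 s
d = v × t = 22.5552 × 26953.2 = 607935 m
44.92 nmi/bbl → 523262 m/m³
V = d / (distance per unit fuel) = 607935 / 523262 = 1.16182 m³
In gal: 1.16182 / 0.00378541 = 306.921 gal

306.9 gal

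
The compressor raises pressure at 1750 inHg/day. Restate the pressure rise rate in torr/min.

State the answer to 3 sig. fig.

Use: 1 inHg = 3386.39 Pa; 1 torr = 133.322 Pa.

1750 inHg/day × 3386.39 Pa/inHg ÷ 86400 s/day = 68.5901 Pa/s
68.5901 Pa/s ÷ 133.322 Pa/torr × 60 s/min = 30.8682 torr/min

30.9 torr/min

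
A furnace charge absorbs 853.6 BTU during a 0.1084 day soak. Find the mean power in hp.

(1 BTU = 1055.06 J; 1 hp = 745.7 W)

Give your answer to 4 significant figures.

853.6 BTU × 1055.06 → 900599 J
0.1084 day × 86400 → 9365.76 s
P = E / t = 900599 J / 9365.76 s = 96.1587 W
96.1587 W ÷ (745.7 W/hp) = 0.128951 hp

0.1290 hp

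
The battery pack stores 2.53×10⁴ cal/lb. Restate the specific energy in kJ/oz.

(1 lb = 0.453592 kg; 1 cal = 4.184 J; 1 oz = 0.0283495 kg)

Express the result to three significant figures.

6.62 kJ/oz

2.53×10⁴ cal/lb × 4.184 J/cal ÷ 0.453592 kg/lb = 233371 J/kg
233371 J/kg ÷ 1000 J/kJ × 0.0283495 kg/oz = 6.61595 kJ/oz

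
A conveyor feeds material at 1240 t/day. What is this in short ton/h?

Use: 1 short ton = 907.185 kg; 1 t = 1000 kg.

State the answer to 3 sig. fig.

57.0 short ton/h

1240 t/day × 1000 kg/t ÷ 86400 s/day = 14.3519 kg/s
14.3519 kg/s ÷ 907.185 kg/short ton × 3600 s/h = 56.9529 short ton/h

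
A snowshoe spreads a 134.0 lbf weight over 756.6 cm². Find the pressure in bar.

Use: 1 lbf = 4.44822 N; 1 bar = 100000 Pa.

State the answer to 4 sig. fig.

0.07878 bar

134.0 lbf × 4.44822 → 596.061 N
756.6 cm² × 0.0001 → 0.07566 m²
P = F / A = 596.061 N / 0.07566 m² = 7878.15 Pa
7878.15 Pa ÷ (100000 Pa/bar) = 0.0787815 bar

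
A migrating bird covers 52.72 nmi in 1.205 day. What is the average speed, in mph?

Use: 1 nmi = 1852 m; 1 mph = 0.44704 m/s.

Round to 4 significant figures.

2.098 mph

52.72 nmi × 1852 = 97637.4 m
1.205 day × 86400 = 104112 s
v = d / t = 97637.4 m / 104112 s = 0.937811 m/s
0.937811 m/s ÷ (0.44704 m/s/mph) = 2.09782 mph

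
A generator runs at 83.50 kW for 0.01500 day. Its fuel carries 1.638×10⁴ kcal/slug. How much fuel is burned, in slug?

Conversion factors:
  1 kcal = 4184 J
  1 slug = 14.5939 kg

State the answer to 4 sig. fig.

1.579 slug

83.50 kW → 83500 W
0.01500 day → 1296 s
E = P × t = 83500 × 1296 = 1.08216×10⁸ J
1.638×10⁴ kcal/slug → 4.69607×10⁶ J/kg
m = E / e_s = 1.08216×10⁸ / 4.69607×10⁶ = 23.0439 kg
In slug: 23.0439 / 14.5939 = 1.57901 slug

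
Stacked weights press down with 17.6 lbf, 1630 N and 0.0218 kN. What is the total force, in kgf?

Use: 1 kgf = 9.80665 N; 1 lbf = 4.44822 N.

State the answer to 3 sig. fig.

17.6 lbf × 4.44822 = 78.2887 N
1630 N (already N)
0.0218 kN × 1000 = 21.8 N
Sum: 78.2887 + 1630 + 21.8 = 1730.09 N
In kgf: 1730.09 / 9.80665 = 176.42 kgf

176 kgf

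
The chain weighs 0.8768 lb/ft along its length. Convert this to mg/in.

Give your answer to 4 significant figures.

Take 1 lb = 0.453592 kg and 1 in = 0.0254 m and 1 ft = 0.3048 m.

3.314×10⁴ mg/in

0.8768 lb/ft × 0.453592 kg/lb ÷ 0.3048 m/ft = 1.30482 kg/m
1.30482 kg/m ÷ 10⁻⁶ kg/mg × 0.0254 m/in = 33142.4 mg/in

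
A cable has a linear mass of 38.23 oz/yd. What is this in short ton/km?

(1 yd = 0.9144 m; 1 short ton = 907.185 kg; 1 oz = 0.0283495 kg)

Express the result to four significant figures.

1.307 short ton/km

38.23 oz/yd × 0.0283495 kg/oz ÷ 0.9144 m/yd = 1.18526 kg/m
1.18526 kg/m ÷ 907.185 kg/short ton × 1000 m/km = 1.30653 short ton/km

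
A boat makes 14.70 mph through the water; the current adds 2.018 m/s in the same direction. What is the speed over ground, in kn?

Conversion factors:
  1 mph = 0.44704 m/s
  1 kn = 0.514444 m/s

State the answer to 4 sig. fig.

14.70 mph × 0.44704 = 6.57149 m/s
2.018 m/s (already m/s)
Combined: 6.57149 + 2.018 = 8.58949 m/s
In kn: 8.58949 / 0.514444 = 16.6966 kn

16.70 kn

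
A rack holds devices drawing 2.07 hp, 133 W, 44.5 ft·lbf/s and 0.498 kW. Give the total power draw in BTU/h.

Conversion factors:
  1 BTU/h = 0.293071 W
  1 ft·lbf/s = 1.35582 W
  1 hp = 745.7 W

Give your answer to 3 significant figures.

7630 BTU/h

2.07 hp × 745.7 = 1543.6 W
133 W (already W)
44.5 ft·lbf/s × 1.35582 = 60.334 W
0.498 kW × 1000 = 498 W
Combined: 1543.6 + 133 + 60.334 + 498 = 2234.93 W
In BTU/h: 2234.93 / 0.293071 = 7625.9 BTU/h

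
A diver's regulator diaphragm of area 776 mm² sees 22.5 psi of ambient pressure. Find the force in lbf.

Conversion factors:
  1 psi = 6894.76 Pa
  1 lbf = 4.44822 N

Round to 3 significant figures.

27.1 lbf

22.5 psi × 6894.76 → 155132 Pa
776 mm² × 10⁻⁶ → 7.76×10⁻⁴ m²
F = P × A = 155132 Pa × 7.76×10⁻⁴ m² = 120.382 N
120.382 N ÷ (4.44822 N/lbf) = 27.063 lbf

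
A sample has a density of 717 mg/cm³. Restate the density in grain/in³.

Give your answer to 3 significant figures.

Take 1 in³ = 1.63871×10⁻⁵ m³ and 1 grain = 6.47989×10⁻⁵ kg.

717 mg/cm³ × 10⁻⁶ kg/mg ÷ 10⁻⁶ m³/cm³ = 717 kg/m³
717 kg/m³ ÷ 6.47989×10⁻⁵ kg/grain × 1.63871×10⁻⁵ m³/in³ = 181.323 grain/in³

181 grain/in³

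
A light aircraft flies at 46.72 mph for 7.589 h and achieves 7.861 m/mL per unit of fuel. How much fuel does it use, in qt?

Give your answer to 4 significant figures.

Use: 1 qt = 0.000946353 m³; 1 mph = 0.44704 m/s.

46.72 mph → 20.8857 m/s
7.589 h → 27320.4 s
d = v × t = 20.8857 × 27320.4 = 570606 m
7.861 m/mL → 7.861×10⁶ m/m³
V = d / (distance per unit fuel) = 570606 / 7.861×10⁶ = 0.0725869 m³
In qt: 0.0725869 / 0.000946353 = 76.7017 qt

76.70 qt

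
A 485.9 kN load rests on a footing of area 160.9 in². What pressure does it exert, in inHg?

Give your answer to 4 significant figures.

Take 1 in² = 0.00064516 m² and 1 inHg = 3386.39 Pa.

1382 inHg

485.9 kN × 1000 = 485900 N
160.9 in² × 0.00064516 = 0.103806 m²
P = F / A = 485900 N / 0.103806 m² = 4.68085×10⁶ Pa
4.68085×10⁶ Pa ÷ (3386.39 Pa/inHg) = 1382.25 inHg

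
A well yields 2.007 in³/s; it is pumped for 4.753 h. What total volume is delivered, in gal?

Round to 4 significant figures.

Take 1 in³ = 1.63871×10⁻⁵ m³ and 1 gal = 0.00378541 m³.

148.7 gal

2.007 in³/s → 3.28889×10⁻⁵ m³/s
4.753 h → 17110.8 s
V = Q × t = 3.28889×10⁻⁵ × 17110.8 = 0.562755 m³
In gal: 0.562755 / 0.00378541 = 148.664 gal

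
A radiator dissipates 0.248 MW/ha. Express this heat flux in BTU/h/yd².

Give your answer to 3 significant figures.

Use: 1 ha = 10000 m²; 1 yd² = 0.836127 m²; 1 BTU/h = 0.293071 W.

70.8 BTU/h/yd²

0.248 MW/ha × 1000000 W/MW ÷ 10000 m²/ha = 24.8 W/m²
24.8 W/m² ÷ 0.293071 W/BTU/h × 0.836127 m²/yd² = 70.754 BTU/h/yd²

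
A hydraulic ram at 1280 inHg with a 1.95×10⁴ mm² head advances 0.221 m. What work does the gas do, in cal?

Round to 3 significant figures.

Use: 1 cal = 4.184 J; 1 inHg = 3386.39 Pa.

1280 inHg → 4.33458×10⁶ Pa
1.95×10⁴ mm² → 0.0195 m²
F = P × A = 4.33458×10⁶ × 0.0195 = 84524.3 N
W = F × d = 84524.3 × 0.221 = 18679.9 J
In cal: 18679.9 / 4.184 = 4464.6 cal

4460 cal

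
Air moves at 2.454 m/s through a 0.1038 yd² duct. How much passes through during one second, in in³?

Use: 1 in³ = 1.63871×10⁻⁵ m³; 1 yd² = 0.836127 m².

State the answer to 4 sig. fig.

0.1038 yd² × 0.836127 = 0.08679 m²
V = v × A × t = 2.454 m/s × 0.08679 m² × 1 s = 0.212983 m³
0.212983 m³ ÷ (1.63871×10⁻⁵ m³/in³) = 12997 in³

1.300×10⁴ in³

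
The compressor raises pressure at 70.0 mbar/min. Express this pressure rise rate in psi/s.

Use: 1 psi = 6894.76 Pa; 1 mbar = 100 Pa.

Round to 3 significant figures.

0.0169 psi/s

70.0 mbar/min × 100 Pa/mbar ÷ 60 s/min = 116.667 Pa/s
116.667 Pa/s ÷ 6894.76 Pa/psi = 0.0169211 psi/s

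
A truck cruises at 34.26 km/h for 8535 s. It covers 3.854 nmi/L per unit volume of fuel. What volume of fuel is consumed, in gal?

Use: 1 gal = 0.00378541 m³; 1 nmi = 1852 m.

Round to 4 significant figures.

34.26 km/h → 9.51667 m/s
d = v × t = 9.51667 × 8535 = 81224.8 m
3.854 nmi/L → 7.13761×10⁶ m/m³
V = d / (distance per unit fuel) = 81224.8 / 7.13761×10⁶ = 0.0113798 m³
In gal: 0.0113798 / 0.00378541 = 3.00623 gal

3.006 gal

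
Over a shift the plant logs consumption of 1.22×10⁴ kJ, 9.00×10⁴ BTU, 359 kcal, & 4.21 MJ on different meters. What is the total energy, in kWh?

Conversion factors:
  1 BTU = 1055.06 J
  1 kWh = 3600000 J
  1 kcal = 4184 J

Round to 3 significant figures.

1.22×10⁴ kJ × 1000 = 1.22×10⁷ J
9.00×10⁴ BTU × 1055.06 = 9.49554×10⁷ J
359 kcal × 4184 = 1.50206×10⁶ J
4.21 MJ × 1000000 = 4.21×10⁶ J
Total: 1.22×10⁷ + 9.49554×10⁷ + 1.50206×10⁶ + 4.21×10⁶ = 1.12867×10⁸ J
In kWh: 1.12867×10⁸ / 3600000 = 31.3519 kWh

31.4 kWh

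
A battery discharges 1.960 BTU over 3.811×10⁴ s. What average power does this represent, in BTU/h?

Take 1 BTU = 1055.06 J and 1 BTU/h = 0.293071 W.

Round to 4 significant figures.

0.1851 BTU/h

1.960 BTU × 1055.06 → 2067.92 J
P = E / t = 2067.92 J / 38110 s = 0.0542619 W
0.0542619 W ÷ (0.293071 W/BTU/h) = 0.185149 BTU/h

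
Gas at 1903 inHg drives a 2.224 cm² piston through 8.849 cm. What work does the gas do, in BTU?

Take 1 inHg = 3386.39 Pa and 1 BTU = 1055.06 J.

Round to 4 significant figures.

1903 inHg → 6.4443×10⁶ Pa
2.224 cm² → 2.224×10⁻⁴ m²
F = P × A = 6.4443×10⁶ × 2.224×10⁻⁴ = 1433.21 N
8.849 cm → 0.08849 m
W = F × d = 1433.21 × 0.08849 = 126.825 J
In BTU: 126.825 / 1055.06 = 0.120206 BTU

0.1202 BTU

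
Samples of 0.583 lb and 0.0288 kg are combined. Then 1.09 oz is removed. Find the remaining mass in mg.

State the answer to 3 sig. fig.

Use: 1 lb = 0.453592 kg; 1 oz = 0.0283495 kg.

0.583 lb × 0.453592 = 0.264444 kg
0.0288 kg (already kg)
1.09 oz × 0.0283495 = 0.030901 kg
Sum: 0.264444 + 0.0288 − 0.030901 = 0.262343 kg
In mg: 0.262343 / 10⁻⁶ = 262343 mg

2.62×10⁵ mg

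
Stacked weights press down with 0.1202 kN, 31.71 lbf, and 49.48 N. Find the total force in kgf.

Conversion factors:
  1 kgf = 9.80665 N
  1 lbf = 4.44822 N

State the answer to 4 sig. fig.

0.1202 kN × 1000 = 120.2 N
31.71 lbf × 4.44822 = 141.053 N
49.48 N (already N)
Sum: 120.2 + 141.053 + 49.48 = 310.733 N
In kgf: 310.733 / 9.80665 = 31.6859 kgf

31.69 kgf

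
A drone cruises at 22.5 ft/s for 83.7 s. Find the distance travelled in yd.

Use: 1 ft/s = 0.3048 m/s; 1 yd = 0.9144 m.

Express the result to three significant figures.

628 yd

22.5 ft/s × 0.3048 = 6.858 m/s
d = v × t = 6.858 m/s × 83.7 s = 574.015 m
574.015 m ÷ (0.9144 m/yd) = 627.75 yd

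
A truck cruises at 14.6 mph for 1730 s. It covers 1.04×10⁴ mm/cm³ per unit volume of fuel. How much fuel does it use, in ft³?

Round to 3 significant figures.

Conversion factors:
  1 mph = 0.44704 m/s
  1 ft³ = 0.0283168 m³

0.0383 ft³

14.6 mph → 6.52678 m/s
d = v × t = 6.52678 × 1730 = 11291.3 m
1.04×10⁴ mm/cm³ → 1.04×10⁷ m/m³
V = d / (distance per unit fuel) = 11291.3 / 1.04×10⁷ = 0.0010857 m³
In ft³: 0.0010857 / 0.0283168 = 0.0383412 ft³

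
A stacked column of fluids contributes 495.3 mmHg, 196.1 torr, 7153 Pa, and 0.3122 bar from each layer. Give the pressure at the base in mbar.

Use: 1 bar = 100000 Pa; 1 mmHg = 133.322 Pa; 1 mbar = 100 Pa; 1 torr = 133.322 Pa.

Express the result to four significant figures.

495.3 mmHg × 133.322 → 66034.4 Pa
196.1 torr × 133.322 → 26144.4 Pa
7153 Pa (already Pa)
0.3122 bar × 100000 → 31220 Pa
Combined: 66034.4 + 26144.4 + 7153 + 31220 = 130552 Pa
In mbar: 130552 / 100 = 1305.52 mbar

1306 mbar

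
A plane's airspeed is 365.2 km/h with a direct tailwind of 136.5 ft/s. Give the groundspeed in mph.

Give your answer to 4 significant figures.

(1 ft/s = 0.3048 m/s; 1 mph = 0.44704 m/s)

320.0 mph

365.2 km/h × (1/3.6) = 101.444 m/s
136.5 ft/s × 0.3048 = 41.6052 m/s
Sum: 101.444 + 41.6052 = 143.049 m/s
In mph: 143.049 / 0.44704 = 319.991 mph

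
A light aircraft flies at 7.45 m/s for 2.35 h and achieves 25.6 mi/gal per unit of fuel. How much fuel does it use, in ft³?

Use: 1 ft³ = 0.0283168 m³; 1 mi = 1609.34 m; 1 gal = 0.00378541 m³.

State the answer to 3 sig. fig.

2.35 h → 8460 s
d = v × t = 7.45 × 8460 = 63027 m
25.6 mi/gal → 1.08837×10⁷ m/m³
V = d / (distance per unit fuel) = 63027 / 1.08837×10⁷ = 0.00579095 m³
In ft³: 0.00579095 / 0.0283168 = 0.204506 ft³

0.205 ft³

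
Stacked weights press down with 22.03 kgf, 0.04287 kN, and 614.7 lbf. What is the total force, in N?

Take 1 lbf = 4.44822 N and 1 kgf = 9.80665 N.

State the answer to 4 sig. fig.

2993 N

22.03 kgf × 9.80665 = 216.04 N
0.04287 kN × 1000 = 42.87 N
614.7 lbf × 4.44822 = 2734.32 N
Total: 216.04 + 42.87 + 2734.32 = 2993.23 N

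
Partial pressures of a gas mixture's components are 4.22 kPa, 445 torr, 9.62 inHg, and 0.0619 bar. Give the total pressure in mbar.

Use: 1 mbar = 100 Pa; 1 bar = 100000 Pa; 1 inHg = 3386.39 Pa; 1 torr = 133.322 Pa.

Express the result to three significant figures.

4.22 kPa × 1000 = 4220 Pa
445 torr × 133.322 = 59328.3 Pa
9.62 inHg × 3386.39 = 32577.1 Pa
0.0619 bar × 100000 = 6190 Pa
Total: 4220 + 59328.3 + 32577.1 + 6190 = 102315 Pa
In mbar: 102315 / 100 = 1023.15 mbar

1020 mbar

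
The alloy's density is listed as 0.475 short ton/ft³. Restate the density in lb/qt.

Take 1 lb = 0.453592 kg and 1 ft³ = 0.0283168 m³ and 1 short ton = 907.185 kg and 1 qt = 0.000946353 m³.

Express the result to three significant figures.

31.7 lb/qt

0.475 short ton/ft³ × 907.185 kg/short ton ÷ 0.0283168 m³/ft³ = 15217.6 kg/m³
15217.6 kg/m³ ÷ 0.453592 kg/lb × 0.000946353 m³/qt = 31.7493 lb/qt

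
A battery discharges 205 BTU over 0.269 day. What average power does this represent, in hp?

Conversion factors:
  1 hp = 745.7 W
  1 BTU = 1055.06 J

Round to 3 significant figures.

0.0125 hp

205 BTU × 1055.06 → 216287 J
0.269 day × 86400 → 23241.6 s
P = E / t = 216287 J / 23241.6 s = 9.30603 W
9.30603 W ÷ (745.7 W/hp) = 0.0124796 hp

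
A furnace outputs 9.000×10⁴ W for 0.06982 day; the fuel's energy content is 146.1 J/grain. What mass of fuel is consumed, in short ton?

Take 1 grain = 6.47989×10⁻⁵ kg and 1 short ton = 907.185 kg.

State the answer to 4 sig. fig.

0.2654 short ton

0.06982 day → 6032.45 s
E = P × t = 90000 × 6032.45 = 5.4292×10⁸ J
146.1 J/grain → 2.25467×10⁶ J/kg
m = E / e_s = 5.4292×10⁸ / 2.25467×10⁶ = 240.798 kg
In short ton: 240.798 / 907.185 = 0.265434 short ton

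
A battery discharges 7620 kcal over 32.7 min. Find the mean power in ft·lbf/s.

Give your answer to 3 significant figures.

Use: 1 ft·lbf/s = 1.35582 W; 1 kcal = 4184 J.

7620 kcal × 4184 = 3.18821×10⁷ J
32.7 min × 60 = 1962 s
P = E / t = 3.18821×10⁷ J / 1962 s = 16249.8 W
16249.8 W ÷ (1.35582 W/ft·lbf/s) = 11985.2 ft·lbf/s

1.20×10⁴ ft·lbf/s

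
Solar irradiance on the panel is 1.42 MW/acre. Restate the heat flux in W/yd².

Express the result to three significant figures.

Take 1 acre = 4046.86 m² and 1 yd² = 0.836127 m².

293 W/yd²

1.42 MW/acre × 1000000 W/MW ÷ 4046.86 m²/acre = 350.889 W/m²
350.889 W/m² × 0.836127 m²/yd² = 293.388 W/yd²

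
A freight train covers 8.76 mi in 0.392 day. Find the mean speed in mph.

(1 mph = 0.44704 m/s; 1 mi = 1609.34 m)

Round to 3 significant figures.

8.76 mi × 1609.34 → 14097.8 m
0.392 day × 86400 → 33868.8 s
v = d / t = 14097.8 m / 33868.8 s = 0.416247 m/s
0.416247 m/s ÷ (0.44704 m/s/mph) = 0.931118 mph

0.931 mph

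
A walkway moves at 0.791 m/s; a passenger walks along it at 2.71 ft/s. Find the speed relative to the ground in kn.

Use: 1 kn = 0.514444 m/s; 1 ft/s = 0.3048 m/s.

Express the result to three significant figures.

0.791 m/s (already m/s)
2.71 ft/s × 0.3048 → 0.826008 m/s
Combined: 0.791 + 0.826008 = 1.61701 m/s
In kn: 1.61701 / 0.514444 = 3.14322 kn

3.14 kn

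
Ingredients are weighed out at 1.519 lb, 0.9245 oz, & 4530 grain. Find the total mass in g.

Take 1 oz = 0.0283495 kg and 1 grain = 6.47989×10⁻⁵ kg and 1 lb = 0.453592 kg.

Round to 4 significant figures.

1009 g

1.519 lb × 0.453592 = 0.689006 kg
0.9245 oz × 0.0283495 = 0.0262091 kg
4530 grain × 6.47989×10⁻⁵ = 0.293539 kg
Combined: 0.689006 + 0.0262091 + 0.293539 = 1.00875 kg
In g: 1.00875 / 0.001 = 1008.75 g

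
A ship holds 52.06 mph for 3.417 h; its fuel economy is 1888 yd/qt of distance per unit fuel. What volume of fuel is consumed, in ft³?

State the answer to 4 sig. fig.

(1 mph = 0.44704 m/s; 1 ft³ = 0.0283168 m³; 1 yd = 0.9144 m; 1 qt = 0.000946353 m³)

5.542 ft³

52.06 mph → 23.2729 m/s
3.417 h → 12301.2 s
d = v × t = 23.2729 × 12301.2 = 286285 m
1888 yd/qt → 1.82425×10⁶ m/m³
V = d / (distance per unit fuel) = 286285 / 1.82425×10⁶ = 0.156933 m³
In ft³: 0.156933 / 0.0283168 = 5.54205 ft³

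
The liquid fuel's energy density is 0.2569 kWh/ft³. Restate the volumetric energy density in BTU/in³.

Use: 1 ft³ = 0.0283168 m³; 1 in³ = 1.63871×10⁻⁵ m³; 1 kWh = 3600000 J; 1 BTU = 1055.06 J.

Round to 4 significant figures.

0.2569 kWh/ft³ × 3600000 J/kWh ÷ 0.0283168 m³/ft³ = 3.26605×10⁷ J/m³
3.26605×10⁷ J/m³ ÷ 1055.06 J/BTU × 1.63871×10⁻⁵ m³/in³ = 0.50728 BTU/in³

0.5073 BTU/in³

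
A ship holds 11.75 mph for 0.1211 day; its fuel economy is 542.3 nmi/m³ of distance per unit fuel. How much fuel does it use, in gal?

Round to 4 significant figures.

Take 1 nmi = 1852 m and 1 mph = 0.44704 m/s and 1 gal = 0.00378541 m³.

14.46 gal

11.75 mph → 5.25272 m/s
0.1211 day → 10463 s
d = v × t = 5.25272 × 10463 = 54959.2 m
542.3 nmi/m³ → 1.00434×10⁶ m/m³
V = d / (distance per unit fuel) = 54959.2 / 1.00434×10⁶ = 0.0547217 m³
In gal: 0.0547217 / 0.00378541 = 14.456 gal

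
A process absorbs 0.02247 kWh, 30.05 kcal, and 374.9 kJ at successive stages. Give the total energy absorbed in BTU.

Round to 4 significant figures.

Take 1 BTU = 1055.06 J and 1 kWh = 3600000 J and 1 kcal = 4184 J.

0.02247 kWh × 3600000 → 80892 J
30.05 kcal × 4184 → 125729 J
374.9 kJ × 1000 → 374900 J
Total: 80892 + 125729 + 374900 = 581521 J
In BTU: 581521 / 1055.06 = 551.173 BTU

551.2 BTU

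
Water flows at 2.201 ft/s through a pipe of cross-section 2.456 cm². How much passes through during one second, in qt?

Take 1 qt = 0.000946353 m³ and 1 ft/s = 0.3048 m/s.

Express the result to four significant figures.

0.1741 qt

2.201 ft/s × 0.3048 = 0.670865 m/s
2.456 cm² × 0.0001 = 2.456×10⁻⁴ m²
V = v × A × t = 0.670865 m/s × 2.456×10⁻⁴ m² × 1 s = 1.64764×10⁻⁴ m³
1.64764×10⁻⁴ m³ ÷ (0.000946353 m³/qt) = 0.174104 qt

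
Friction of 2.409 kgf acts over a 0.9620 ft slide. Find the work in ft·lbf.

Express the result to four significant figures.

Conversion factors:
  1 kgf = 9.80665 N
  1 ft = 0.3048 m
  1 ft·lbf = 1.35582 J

5.109 ft·lbf

2.409 kgf × 9.80665 = 23.6242 N
0.9620 ft × 0.3048 = 0.293218 m
W = F × d = 23.6242 N × 0.293218 m = 6.92704 J
6.92704 J ÷ (1.35582 J/ft·lbf) = 5.10911 ft·lbf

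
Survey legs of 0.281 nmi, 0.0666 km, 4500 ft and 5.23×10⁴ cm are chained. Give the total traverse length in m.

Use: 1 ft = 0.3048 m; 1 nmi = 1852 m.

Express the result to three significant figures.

0.281 nmi × 1852 = 520.412 m
0.0666 km × 1000 = 66.6 m
4500 ft × 0.3048 = 1371.6 m
5.23×10⁴ cm × 0.01 = 523 m
Combined: 520.412 + 66.6 + 1371.6 + 523 = 2481.61 m

2480 m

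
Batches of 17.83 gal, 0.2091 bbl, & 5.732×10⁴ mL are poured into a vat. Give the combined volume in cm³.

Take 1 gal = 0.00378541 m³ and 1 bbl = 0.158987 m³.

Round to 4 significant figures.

1.581×10⁵ cm³

17.83 gal × 0.00378541 = 0.0674939 m³
0.2091 bbl × 0.158987 = 0.0332442 m³
5.732×10⁴ mL × 10⁻⁶ = 0.05732 m³
Total: 0.0674939 + 0.0332442 + 0.05732 = 0.158058 m³
In cm³: 0.158058 / 10⁻⁶ = 158058 cm³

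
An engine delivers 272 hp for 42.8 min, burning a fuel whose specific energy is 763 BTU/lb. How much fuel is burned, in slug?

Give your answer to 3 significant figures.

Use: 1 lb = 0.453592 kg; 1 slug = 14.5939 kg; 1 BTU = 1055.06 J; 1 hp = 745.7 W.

272 hp → 202830 W
42.8 min → 2568 s
E = P × t = 202830 × 2568 = 5.20867×10⁸ J
763 BTU/lb → 1.77475×10⁶ J/kg
m = E / e_s = 5.20867×10⁸ / 1.77475×10⁶ = 293.488 kg
In slug: 293.488 / 14.5939 = 20.1103 slug

20.1 slug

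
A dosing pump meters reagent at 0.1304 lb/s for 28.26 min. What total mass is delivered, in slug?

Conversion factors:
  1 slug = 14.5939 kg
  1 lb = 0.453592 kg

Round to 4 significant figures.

0.1304 lb/s → 0.0591484 kg/s
28.26 min → 1695.6 s
m = ṁ × t = 0.0591484 × 1695.6 = 100.292 kg
In slug: 100.292 / 14.5939 = 6.87219 slug

6.872 slug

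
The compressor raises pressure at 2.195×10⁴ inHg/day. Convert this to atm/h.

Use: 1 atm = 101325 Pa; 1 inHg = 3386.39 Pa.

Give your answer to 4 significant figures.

2.195×10⁴ inHg/day × 3386.39 Pa/inHg ÷ 86400 s/day = 860.316 Pa/s
860.316 Pa/s ÷ 101325 Pa/atm × 3600 s/h = 30.5664 atm/h

30.57 atm/h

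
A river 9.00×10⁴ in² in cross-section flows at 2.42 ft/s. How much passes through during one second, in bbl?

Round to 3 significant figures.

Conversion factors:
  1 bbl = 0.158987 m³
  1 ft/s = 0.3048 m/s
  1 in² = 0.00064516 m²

2.42 ft/s × 0.3048 = 0.737616 m/s
9.00×10⁴ in² × 0.00064516 = 58.0644 m²
V = v × A × t = 0.737616 m/s × 58.0644 m² × 1 s = 42.8292 m³
42.8292 m³ ÷ (0.158987 m³/bbl) = 269.388 bbl

269 bbl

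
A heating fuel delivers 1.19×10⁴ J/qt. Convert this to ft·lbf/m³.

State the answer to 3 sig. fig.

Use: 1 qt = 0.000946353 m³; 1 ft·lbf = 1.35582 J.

1.19×10⁴ J/qt ÷ 0.000946353 m³/qt = 1.25746×10⁷ J/m³
1.25746×10⁷ J/m³ ÷ 1.35582 J/ft·lbf = 9.27453×10⁶ ft·lbf/m³

9.27×10⁶ ft·lbf/m³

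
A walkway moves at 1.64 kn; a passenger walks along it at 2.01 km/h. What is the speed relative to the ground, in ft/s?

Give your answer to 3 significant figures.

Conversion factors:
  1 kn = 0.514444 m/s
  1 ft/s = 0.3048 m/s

4.60 ft/s

1.64 kn × 0.514444 → 0.843688 m/s
2.01 km/h × (1/3.6) → 0.558333 m/s
Combined: 0.843688 + 0.558333 = 1.40202 m/s
In ft/s: 1.40202 / 0.3048 = 4.5998 ft/s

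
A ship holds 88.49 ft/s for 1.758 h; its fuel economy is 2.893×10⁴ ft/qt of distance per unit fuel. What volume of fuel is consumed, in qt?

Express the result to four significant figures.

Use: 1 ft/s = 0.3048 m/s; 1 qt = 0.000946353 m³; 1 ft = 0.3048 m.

88.49 ft/s → 26.9718 m/s
1.758 h → 6328.8 s
d = v × t = 26.9718 × 6328.8 = 170699 m
2.893×10⁴ ft/qt → 9.31773×10⁶ m/m³
V = d / (distance per unit fuel) = 170699 / 9.31773×10⁶ = 0.0183198 m³
In qt: 0.0183198 / 0.000946353 = 19.3583 qt

19.36 qt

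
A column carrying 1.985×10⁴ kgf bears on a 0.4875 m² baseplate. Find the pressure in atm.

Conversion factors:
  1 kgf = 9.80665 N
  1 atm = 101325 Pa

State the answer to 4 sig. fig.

3.941 atm

1.985×10⁴ kgf × 9.80665 → 194662 N
P = F / A = 194662 N / 0.4875 m² = 399307 Pa
399307 Pa ÷ (101325 Pa/atm) = 3.94085 atm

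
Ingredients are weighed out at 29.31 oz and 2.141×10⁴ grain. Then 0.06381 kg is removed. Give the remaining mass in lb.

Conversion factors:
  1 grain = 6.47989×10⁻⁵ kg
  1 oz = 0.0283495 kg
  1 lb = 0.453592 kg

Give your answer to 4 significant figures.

4.750 lb

29.31 oz × 0.0283495 → 0.830924 kg
2.141×10⁴ grain × 6.47989×10⁻⁵ → 1.38734 kg
0.06381 kg (already kg)
Sum: 0.830924 + 1.38734 − 0.06381 = 2.15445 kg
In lb: 2.15445 / 0.453592 = 4.74975 lb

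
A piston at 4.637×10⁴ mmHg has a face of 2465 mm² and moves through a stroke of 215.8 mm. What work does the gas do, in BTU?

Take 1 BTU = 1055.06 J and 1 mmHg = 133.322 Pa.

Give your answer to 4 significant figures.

4.637×10⁴ mmHg → 6.18214×10⁶ Pa
2465 mm² → 0.002465 m²
F = P × A = 6.18214×10⁶ × 0.002465 = 15239 N
215.8 mm → 0.2158 m
W = F × d = 15239 × 0.2158 = 3288.58 J
In BTU: 3288.58 / 1055.06 = 3.11696 BTU

3.117 BTU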